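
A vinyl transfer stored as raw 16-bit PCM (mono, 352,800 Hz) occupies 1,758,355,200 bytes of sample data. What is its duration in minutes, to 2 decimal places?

41.53 minutes

Byte rate = 352,800 × 2 × 1 = 705,600 bytes/s.
Duration = 1,758,355,200 / 705,600 = 2,492 s.
2,492 s / 60 = 41.53 minutes.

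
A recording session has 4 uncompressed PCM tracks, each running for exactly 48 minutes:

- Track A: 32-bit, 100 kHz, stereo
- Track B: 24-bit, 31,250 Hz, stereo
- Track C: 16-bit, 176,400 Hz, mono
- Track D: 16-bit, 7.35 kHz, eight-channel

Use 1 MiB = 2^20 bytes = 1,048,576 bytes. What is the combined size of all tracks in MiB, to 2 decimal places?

exactly 48 minutes = 2,880 s.
Track A: 100,000 × 2,880 × 4 × 2 = 2,304,000,000 bytes.
Track B: 31,250 × 2,880 × 3 × 2 = 540,000,000 bytes.
Track C: 176,400 × 2,880 × 2 × 1 = 1,016,064,000 bytes.
Track D: 7,350 × 2,880 × 2 × 8 = 338,688,000 bytes.
Total = 4,198,752,000 bytes = 4004.24 MiB.

4004.24 MiB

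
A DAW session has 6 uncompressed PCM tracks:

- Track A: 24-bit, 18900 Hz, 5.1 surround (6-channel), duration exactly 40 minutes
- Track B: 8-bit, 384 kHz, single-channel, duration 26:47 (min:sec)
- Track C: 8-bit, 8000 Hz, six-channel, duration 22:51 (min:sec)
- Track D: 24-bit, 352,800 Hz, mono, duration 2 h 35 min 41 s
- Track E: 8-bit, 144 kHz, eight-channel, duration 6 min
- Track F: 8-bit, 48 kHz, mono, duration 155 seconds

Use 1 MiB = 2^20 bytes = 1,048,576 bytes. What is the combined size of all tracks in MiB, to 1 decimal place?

11261.0 MiB

Track A: exactly 40 minutes = 2,400 s; 18,900 × 2,400 × 3 × 6 = 816,480,000 bytes.
Track B: 26:47 (min:sec) = 1,607 s; 384,000 × 1,607 × 1 × 1 = 617,088,000 bytes.
Track C: 22:51 (min:sec) = 1,371 s; 8,000 × 1,371 × 1 × 6 = 65,808,000 bytes.
Track D: 2 h 35 min 41 s = 9,341 s; 352,800 × 9,341 × 3 × 1 = 9,886,514,400 bytes.
Track E: 6 min = 360 s; 144,000 × 360 × 1 × 8 = 414,720,000 bytes.
Track F: 48,000 × 155 × 1 × 1 = 7,440,000 bytes.
Total = 11,808,050,400 bytes = 11261.0 MiB.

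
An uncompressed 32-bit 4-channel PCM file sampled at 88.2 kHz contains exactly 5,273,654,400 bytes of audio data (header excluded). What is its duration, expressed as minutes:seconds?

62:17

Byte rate = 88,200 × 4 × 4 = 1,411,200 bytes/s.
Duration = 5,273,654,400 / 1,411,200 = 3,737 s.
3,737 s = 62:17.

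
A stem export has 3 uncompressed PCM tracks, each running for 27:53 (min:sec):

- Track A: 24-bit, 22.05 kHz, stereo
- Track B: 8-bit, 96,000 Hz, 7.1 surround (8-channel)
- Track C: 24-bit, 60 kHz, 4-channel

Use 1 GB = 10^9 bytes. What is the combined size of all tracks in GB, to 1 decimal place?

27:53 (min:sec) = 1,673 s.
Track A: 22,050 × 1,673 × 3 × 2 = 221,337,900 bytes.
Track B: 96,000 × 1,673 × 1 × 8 = 1,284,864,000 bytes.
Track C: 60,000 × 1,673 × 3 × 4 = 1,204,560,000 bytes.
Total = 2,710,761,900 bytes = 2.7 GB.

2.7 GB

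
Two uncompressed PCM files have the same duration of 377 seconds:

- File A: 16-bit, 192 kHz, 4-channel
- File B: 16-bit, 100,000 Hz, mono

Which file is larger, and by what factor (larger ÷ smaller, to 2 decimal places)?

File A: 192,000 × 2 × 4 = 1,536,000 bytes/s.
File B: 100,000 × 2 × 1 = 200,000 bytes/s.
File A is larger; ratio = 579,072,000 / 75,400,000 = 7.68.

File A, by a factor of 7.68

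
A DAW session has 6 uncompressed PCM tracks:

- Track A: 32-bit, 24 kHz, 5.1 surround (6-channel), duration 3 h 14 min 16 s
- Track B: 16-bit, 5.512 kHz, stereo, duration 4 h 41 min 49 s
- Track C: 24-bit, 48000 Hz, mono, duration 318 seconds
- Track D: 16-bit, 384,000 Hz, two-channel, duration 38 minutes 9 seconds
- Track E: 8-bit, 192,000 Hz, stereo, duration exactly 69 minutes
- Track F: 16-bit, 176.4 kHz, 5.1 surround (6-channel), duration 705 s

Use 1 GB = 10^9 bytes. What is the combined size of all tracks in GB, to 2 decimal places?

Track A: 3 h 14 min 16 s = 11,656 s; 24,000 × 11,656 × 4 × 6 = 6,713,856,000 bytes.
Track B: 4 h 41 min 49 s = 16,909 s; 5,512 × 16,909 × 2 × 2 = 372,809,632 bytes.
Track C: 48,000 × 318 × 3 × 1 = 45,792,000 bytes.
Track D: 38 minutes 9 seconds = 2,289 s; 384,000 × 2,289 × 2 × 2 = 3,515,904,000 bytes.
Track E: exactly 69 minutes = 4,140 s; 192,000 × 4,140 × 1 × 2 = 1,589,760,000 bytes.
Track F: 176,400 × 705 × 2 × 6 = 1,492,344,000 bytes.
Total = 13,730,465,632 bytes = 13.73 GB.

13.73 GB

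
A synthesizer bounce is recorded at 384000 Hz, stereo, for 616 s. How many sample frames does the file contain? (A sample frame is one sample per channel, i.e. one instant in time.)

384,000 samples/s × 616 s = 236,544,000 frames.

236,544,000 sample frames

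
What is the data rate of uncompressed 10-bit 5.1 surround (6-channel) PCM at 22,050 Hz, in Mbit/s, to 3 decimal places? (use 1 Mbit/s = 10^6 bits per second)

Bit rate = 22,050 × 10 × 6 = 1,323,000 bits/s.
= 1.323 Mbit/s.

1.323 Mbit/s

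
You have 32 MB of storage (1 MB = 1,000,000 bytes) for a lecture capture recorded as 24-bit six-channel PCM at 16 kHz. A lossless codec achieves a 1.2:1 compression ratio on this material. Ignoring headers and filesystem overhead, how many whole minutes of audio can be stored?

Uncompressed byte rate = 16,000 × 3 × 6 = 288,000 bytes/s.
After 1.2:1 compression, effective rate ≈ 240000 bytes/s.
Capacity = 32 × 1,000,000 = 32,000,000 bytes.
32,000,000 / effective rate ≈ 133.33 s → 2 minutes.

2 minutes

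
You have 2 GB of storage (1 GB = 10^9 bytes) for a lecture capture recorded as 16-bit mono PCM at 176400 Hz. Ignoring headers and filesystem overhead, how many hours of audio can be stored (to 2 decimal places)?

Uncompressed byte rate = 176,400 × 2 × 1 = 352,800 bytes/s.
Capacity = 2 × 1,000,000,000 = 2,000,000,000 bytes.
2,000,000,000 / 352,800 ≈ 5668.93 s → 1.57 hours.

1.57 hours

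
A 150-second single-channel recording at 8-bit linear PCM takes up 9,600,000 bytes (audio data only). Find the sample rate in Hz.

Bytes = sample_rate × seconds × bytes_per_sample × channels.
sample_rate = 9,600,000 / (150 × 1 × 1) = 9,600,000 / 150 = 64,000 Hz.

64,000 Hz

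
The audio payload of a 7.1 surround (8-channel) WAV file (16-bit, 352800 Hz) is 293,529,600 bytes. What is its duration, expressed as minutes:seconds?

0:52

Byte rate = 352,800 × 2 × 8 = 5,644,800 bytes/s.
Duration = 293,529,600 / 5,644,800 = 52 s.
52 s = 0:52.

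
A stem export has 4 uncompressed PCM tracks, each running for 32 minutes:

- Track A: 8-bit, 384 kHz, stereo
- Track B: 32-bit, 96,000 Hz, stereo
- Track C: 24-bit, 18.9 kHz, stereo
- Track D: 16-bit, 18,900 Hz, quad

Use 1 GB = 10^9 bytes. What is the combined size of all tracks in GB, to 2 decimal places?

32 minutes = 1,920 s.
Track A: 384,000 × 1,920 × 1 × 2 = 1,474,560,000 bytes.
Track B: 96,000 × 1,920 × 4 × 2 = 1,474,560,000 bytes.
Track C: 18,900 × 1,920 × 3 × 2 = 217,728,000 bytes.
Track D: 18,900 × 1,920 × 2 × 4 = 290,304,000 bytes.
Total = 3,457,152,000 bytes = 3.46 GB.

3.46 GB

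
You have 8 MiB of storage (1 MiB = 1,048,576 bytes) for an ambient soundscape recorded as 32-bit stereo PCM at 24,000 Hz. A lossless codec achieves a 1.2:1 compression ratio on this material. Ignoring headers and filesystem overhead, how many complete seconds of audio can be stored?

52 seconds

Uncompressed byte rate = 24,000 × 4 × 2 = 192,000 bytes/s.
After 1.2:1 compression, effective rate ≈ 160000 bytes/s.
Capacity = 8 × 1,048,576 = 8,388,608 bytes.
8,388,608 / effective rate ≈ 52.43 s → 52 seconds.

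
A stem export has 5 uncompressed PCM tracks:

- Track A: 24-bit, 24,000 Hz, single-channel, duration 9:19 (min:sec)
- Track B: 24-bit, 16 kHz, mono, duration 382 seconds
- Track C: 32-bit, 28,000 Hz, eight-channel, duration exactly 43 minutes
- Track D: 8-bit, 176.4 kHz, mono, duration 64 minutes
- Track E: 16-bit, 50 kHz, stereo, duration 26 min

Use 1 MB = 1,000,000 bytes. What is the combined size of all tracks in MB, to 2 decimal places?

3359.64 MB

Track A: 9:19 (min:sec) = 559 s; 24,000 × 559 × 3 × 1 = 40,248,000 bytes.
Track B: 16,000 × 382 × 3 × 1 = 18,336,000 bytes.
Track C: exactly 43 minutes = 2,580 s; 28,000 × 2,580 × 4 × 8 = 2,311,680,000 bytes.
Track D: 64 minutes = 3,840 s; 176,400 × 3,840 × 1 × 1 = 677,376,000 bytes.
Track E: 26 min = 1,560 s; 50,000 × 1,560 × 2 × 2 = 312,000,000 bytes.
Total = 3,359,640,000 bytes = 3359.64 MB.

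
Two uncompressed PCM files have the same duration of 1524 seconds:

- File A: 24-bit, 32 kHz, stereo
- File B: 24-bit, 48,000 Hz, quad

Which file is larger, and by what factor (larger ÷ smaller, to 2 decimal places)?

File B, by a factor of 3.00

File A: 32,000 × 3 × 2 = 192,000 bytes/s.
File B: 48,000 × 3 × 4 = 576,000 bytes/s.
File B is larger; ratio = 877,824,000 / 292,608,000 = 3.00.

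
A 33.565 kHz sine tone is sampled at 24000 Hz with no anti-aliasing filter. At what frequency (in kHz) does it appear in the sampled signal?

9.565 kHz

Nyquist = 24,000/2 = 12,000 Hz; 33,565 Hz exceeds it.
Alias = |33,565 − 1×24,000| = |33,565 − 24,000| = 9,565 Hz = 9.565 kHz.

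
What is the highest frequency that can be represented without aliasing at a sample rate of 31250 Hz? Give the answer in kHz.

15.625 kHz

Nyquist frequency = sample rate / 2 = 31,250 / 2 = 15.625 kHz.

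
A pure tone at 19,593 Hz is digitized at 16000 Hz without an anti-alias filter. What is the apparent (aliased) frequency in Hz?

3,593 Hz

Nyquist = 16,000/2 = 8,000 Hz; 19,593 Hz exceeds it.
Alias = |19,593 − 1×16,000| = |19,593 − 16,000| = 3,593 Hz.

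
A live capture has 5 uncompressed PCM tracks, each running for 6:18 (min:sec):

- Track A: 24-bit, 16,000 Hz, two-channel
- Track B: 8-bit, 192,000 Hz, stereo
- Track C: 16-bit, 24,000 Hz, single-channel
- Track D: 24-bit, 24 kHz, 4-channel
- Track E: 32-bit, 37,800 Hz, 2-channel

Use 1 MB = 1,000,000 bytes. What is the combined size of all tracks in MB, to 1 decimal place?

422.8 MB

6:18 (min:sec) = 378 s.
Track A: 16,000 × 378 × 3 × 2 = 36,288,000 bytes.
Track B: 192,000 × 378 × 1 × 2 = 145,152,000 bytes.
Track C: 24,000 × 378 × 2 × 1 = 18,144,000 bytes.
Track D: 24,000 × 378 × 3 × 4 = 108,864,000 bytes.
Track E: 37,800 × 378 × 4 × 2 = 114,307,200 bytes.
Total = 422,755,200 bytes = 422.8 MB.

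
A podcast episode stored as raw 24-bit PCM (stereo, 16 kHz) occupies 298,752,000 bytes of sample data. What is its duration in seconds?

3,112 seconds

Byte rate = 16,000 × 3 × 2 = 96,000 bytes/s.
Duration = 298,752,000 / 96,000 = 3,112 s.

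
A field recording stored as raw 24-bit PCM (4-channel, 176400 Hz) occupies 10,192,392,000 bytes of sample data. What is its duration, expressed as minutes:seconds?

80:15

Byte rate = 176,400 × 3 × 4 = 2,116,800 bytes/s.
Duration = 10,192,392,000 / 2,116,800 = 4,815 s.
4,815 s = 80:15.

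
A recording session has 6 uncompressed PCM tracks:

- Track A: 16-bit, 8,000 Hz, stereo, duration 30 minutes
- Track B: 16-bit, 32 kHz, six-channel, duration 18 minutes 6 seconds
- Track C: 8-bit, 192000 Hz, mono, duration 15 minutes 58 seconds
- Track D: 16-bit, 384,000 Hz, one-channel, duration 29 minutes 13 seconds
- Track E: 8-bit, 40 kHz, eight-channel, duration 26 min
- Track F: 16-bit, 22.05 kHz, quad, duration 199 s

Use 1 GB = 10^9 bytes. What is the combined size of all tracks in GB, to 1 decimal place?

Track A: 30 minutes = 1,800 s; 8,000 × 1,800 × 2 × 2 = 57,600,000 bytes.
Track B: 18 minutes 6 seconds = 1,086 s; 32,000 × 1,086 × 2 × 6 = 417,024,000 bytes.
Track C: 15 minutes 58 seconds = 958 s; 192,000 × 958 × 1 × 1 = 183,936,000 bytes.
Track D: 29 minutes 13 seconds = 1,753 s; 384,000 × 1,753 × 2 × 1 = 1,346,304,000 bytes.
Track E: 26 min = 1,560 s; 40,000 × 1,560 × 1 × 8 = 499,200,000 bytes.
Track F: 22,050 × 199 × 2 × 4 = 35,103,600 bytes.
Total = 2,539,167,600 bytes = 2.5 GB.

2.5 GB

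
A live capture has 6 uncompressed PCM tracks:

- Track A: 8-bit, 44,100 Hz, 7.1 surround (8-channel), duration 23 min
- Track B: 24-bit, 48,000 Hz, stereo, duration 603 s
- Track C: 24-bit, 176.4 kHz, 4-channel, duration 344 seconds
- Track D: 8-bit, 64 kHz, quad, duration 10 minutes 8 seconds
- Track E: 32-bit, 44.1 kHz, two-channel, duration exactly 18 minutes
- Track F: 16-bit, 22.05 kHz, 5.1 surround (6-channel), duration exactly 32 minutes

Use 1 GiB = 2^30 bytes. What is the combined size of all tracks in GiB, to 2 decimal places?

2.27 GiB

Track A: 23 min = 1,380 s; 44,100 × 1,380 × 1 × 8 = 486,864,000 bytes.
Track B: 48,000 × 603 × 3 × 2 = 173,664,000 bytes.
Track C: 176,400 × 344 × 3 × 4 = 728,179,200 bytes.
Track D: 10 minutes 8 seconds = 608 s; 64,000 × 608 × 1 × 4 = 155,648,000 bytes.
Track E: exactly 18 minutes = 1,080 s; 44,100 × 1,080 × 4 × 2 = 381,024,000 bytes.
Track F: exactly 32 minutes = 1,920 s; 22,050 × 1,920 × 2 × 6 = 508,032,000 bytes.
Total = 2,433,411,200 bytes = 2.27 GiB.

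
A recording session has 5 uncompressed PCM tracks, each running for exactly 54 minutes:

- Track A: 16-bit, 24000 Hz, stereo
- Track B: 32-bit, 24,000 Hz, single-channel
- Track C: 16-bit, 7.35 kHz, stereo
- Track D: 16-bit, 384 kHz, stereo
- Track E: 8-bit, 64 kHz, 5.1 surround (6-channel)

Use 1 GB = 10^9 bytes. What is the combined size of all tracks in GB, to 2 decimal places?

6.94 GB

exactly 54 minutes = 3,240 s.
Track A: 24,000 × 3,240 × 2 × 2 = 311,040,000 bytes.
Track B: 24,000 × 3,240 × 4 × 1 = 311,040,000 bytes.
Track C: 7,350 × 3,240 × 2 × 2 = 95,256,000 bytes.
Track D: 384,000 × 3,240 × 2 × 2 = 4,976,640,000 bytes.
Track E: 64,000 × 3,240 × 1 × 6 = 1,244,160,000 bytes.
Total = 6,938,136,000 bytes = 6.94 GB.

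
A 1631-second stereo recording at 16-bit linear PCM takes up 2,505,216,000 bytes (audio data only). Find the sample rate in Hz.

Bytes = sample_rate × seconds × bytes_per_sample × channels.
sample_rate = 2,505,216,000 / (1,631 × 2 × 2) = 2,505,216,000 / 6,524 = 384,000 Hz.

384,000 Hz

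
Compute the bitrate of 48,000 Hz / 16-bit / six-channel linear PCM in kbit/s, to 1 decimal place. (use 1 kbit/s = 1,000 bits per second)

Bit rate = 48,000 × 16 × 6 = 4,608,000 bits/s.
= 4608.0 kbit/s.

4608.0 kbit/s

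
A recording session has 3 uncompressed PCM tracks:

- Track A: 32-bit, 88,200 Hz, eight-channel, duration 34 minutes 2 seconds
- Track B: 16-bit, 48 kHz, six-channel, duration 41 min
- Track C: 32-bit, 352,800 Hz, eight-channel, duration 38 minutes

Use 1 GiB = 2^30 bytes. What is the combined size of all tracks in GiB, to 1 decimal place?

30.7 GiB

Track A: 34 minutes 2 seconds = 2,042 s; 88,200 × 2,042 × 4 × 8 = 5,763,340,800 bytes.
Track B: 41 min = 2,460 s; 48,000 × 2,460 × 2 × 6 = 1,416,960,000 bytes.
Track C: 38 minutes = 2,280 s; 352,800 × 2,280 × 4 × 8 = 25,740,288,000 bytes.
Total = 32,920,588,800 bytes = 30.7 GiB.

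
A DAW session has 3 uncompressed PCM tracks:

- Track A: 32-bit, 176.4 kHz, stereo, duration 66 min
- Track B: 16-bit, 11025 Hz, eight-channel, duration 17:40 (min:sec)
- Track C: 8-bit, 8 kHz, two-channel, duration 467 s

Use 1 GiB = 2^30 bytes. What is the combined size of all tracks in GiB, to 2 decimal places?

5.39 GiB

Track A: 66 min = 3,960 s; 176,400 × 3,960 × 4 × 2 = 5,588,352,000 bytes.
Track B: 17:40 (min:sec) = 1,060 s; 11,025 × 1,060 × 2 × 8 = 186,984,000 bytes.
Track C: 8,000 × 467 × 1 × 2 = 7,472,000 bytes.
Total = 5,782,808,000 bytes = 5.39 GiB.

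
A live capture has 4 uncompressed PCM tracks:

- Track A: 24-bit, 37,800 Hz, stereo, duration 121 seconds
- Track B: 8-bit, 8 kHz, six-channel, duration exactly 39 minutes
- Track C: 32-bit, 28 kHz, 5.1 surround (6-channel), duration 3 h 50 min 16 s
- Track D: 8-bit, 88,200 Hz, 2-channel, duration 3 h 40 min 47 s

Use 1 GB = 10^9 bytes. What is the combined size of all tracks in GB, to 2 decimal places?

Track A: 37,800 × 121 × 3 × 2 = 27,442,800 bytes.
Track B: exactly 39 minutes = 2,340 s; 8,000 × 2,340 × 1 × 6 = 112,320,000 bytes.
Track C: 3 h 50 min 16 s = 13,816 s; 28,000 × 13,816 × 4 × 6 = 9,284,352,000 bytes.
Track D: 3 h 40 min 47 s = 13,247 s; 88,200 × 13,247 × 1 × 2 = 2,336,770,800 bytes.
Total = 11,760,885,600 bytes = 11.76 GB.

11.76 GB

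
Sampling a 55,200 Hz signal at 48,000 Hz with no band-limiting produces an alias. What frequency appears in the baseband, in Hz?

7,200 Hz

Nyquist = 48,000/2 = 24,000 Hz; 55,200 Hz exceeds it.
Alias = |55,200 − 1×48,000| = |55,200 − 48,000| = 7,200 Hz.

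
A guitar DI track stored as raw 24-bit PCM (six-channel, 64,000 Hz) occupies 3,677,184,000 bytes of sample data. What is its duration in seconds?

3,192 seconds

Byte rate = 64,000 × 3 × 6 = 1,152,000 bytes/s.
Duration = 3,677,184,000 / 1,152,000 = 3,192 s.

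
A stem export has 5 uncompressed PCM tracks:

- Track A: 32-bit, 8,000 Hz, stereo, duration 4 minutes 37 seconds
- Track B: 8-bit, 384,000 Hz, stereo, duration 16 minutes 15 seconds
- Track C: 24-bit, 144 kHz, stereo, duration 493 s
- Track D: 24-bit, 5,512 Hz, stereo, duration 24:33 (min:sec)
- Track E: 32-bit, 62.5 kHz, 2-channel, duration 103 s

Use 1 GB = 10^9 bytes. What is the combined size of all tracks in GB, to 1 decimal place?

Track A: 4 minutes 37 seconds = 277 s; 8,000 × 277 × 4 × 2 = 17,728,000 bytes.
Track B: 16 minutes 15 seconds = 975 s; 384,000 × 975 × 1 × 2 = 748,800,000 bytes.
Track C: 144,000 × 493 × 3 × 2 = 425,952,000 bytes.
Track D: 24:33 (min:sec) = 1,473 s; 5,512 × 1,473 × 3 × 2 = 48,715,056 bytes.
Track E: 62,500 × 103 × 4 × 2 = 51,500,000 bytes.
Total = 1,292,695,056 bytes = 1.3 GB.

1.3 GB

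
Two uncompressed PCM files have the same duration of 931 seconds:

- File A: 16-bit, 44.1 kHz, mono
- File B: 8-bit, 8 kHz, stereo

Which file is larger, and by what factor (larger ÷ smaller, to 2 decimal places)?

File A, by a factor of 5.51

File A: 44,100 × 2 × 1 = 88,200 bytes/s.
File B: 8,000 × 1 × 2 = 16,000 bytes/s.
File A is larger; ratio = 82,114,200 / 14,896,000 = 5.51.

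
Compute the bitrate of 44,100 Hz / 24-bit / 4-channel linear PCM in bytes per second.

529,200 bytes/s

Bit rate = 44,100 × 24 × 4 = 4,233,600 bits/s.
4,233,600 / 8 = 529,200 bytes/s.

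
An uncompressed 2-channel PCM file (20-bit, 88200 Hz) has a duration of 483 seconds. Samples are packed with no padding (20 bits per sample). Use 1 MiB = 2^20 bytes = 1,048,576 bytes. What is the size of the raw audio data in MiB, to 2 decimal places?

Bits = 88,200 × 483 × 20 × 2 = 1,704,024,000 bits = 213,003,000 bytes.
213,003,000 / 1,048,576 = 203.14 MiB.

203.14 MiB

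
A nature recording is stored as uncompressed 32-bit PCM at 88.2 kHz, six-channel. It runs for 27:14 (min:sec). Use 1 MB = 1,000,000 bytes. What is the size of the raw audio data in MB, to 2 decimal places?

Duration = 27:14 (min:sec) = 1,634 s.
Bytes = 88,200 samples/s × 1,634 s × 4 bytes/sample × 6 ch = 3,458,851,200 bytes.
3,458,851,200 / 1,000,000 = 3458.85 MB.

3458.85 MB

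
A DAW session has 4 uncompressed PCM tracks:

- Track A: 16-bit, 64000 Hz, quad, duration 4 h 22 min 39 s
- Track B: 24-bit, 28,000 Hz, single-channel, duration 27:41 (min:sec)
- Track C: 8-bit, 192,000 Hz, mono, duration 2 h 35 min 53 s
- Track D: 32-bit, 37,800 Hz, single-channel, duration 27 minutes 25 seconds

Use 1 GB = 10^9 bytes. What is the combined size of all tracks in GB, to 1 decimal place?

10.3 GB

Track A: 4 h 22 min 39 s = 15,759 s; 64,000 × 15,759 × 2 × 4 = 8,068,608,000 bytes.
Track B: 27:41 (min:sec) = 1,661 s; 28,000 × 1,661 × 3 × 1 = 139,524,000 bytes.
Track C: 2 h 35 min 53 s = 9,353 s; 192,000 × 9,353 × 1 × 1 = 1,795,776,000 bytes.
Track D: 27 minutes 25 seconds = 1,645 s; 37,800 × 1,645 × 4 × 1 = 248,724,000 bytes.
Total = 10,252,632,000 bytes = 10.3 GB.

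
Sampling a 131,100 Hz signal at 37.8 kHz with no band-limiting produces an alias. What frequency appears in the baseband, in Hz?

Nyquist = 37,800/2 = 18,900 Hz; 131,100 Hz exceeds it.
Alias = |131,100 − 3×37,800| = |131,100 − 113,400| = 17,700 Hz.

17,700 Hz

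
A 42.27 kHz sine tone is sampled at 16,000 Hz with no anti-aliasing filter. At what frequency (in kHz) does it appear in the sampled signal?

5.73 kHz

Nyquist = 16,000/2 = 8,000 Hz; 42,270 Hz exceeds it.
Alias = |42,270 − 3×16,000| = |42,270 − 48,000| = 5,730 Hz = 5.73 kHz.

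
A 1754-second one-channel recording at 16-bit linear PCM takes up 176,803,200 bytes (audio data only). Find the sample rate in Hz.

Bytes = sample_rate × seconds × bytes_per_sample × channels.
sample_rate = 176,803,200 / (1,754 × 2 × 1) = 176,803,200 / 3,508 = 50,400 Hz.

50,400 Hz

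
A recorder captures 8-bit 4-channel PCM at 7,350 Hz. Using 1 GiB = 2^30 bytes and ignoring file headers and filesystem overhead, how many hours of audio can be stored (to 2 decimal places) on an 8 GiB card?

Uncompressed byte rate = 7,350 × 1 × 4 = 29,400 bytes/s.
Capacity = 8 × 1,073,741,824 = 8,589,934,592 bytes.
8,589,934,592 / 29,400 ≈ 292174.65 s → 81.16 hours.

81.16 hours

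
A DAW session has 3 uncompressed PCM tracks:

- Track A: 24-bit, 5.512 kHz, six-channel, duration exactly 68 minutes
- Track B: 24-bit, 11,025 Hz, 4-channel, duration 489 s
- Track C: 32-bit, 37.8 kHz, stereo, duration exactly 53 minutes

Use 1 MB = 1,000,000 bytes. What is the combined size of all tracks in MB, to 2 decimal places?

Track A: exactly 68 minutes = 4,080 s; 5,512 × 4,080 × 3 × 6 = 404,801,280 bytes.
Track B: 11,025 × 489 × 3 × 4 = 64,694,700 bytes.
Track C: exactly 53 minutes = 3,180 s; 37,800 × 3,180 × 4 × 2 = 961,632,000 bytes.
Total = 1,431,127,980 bytes = 1431.13 MB.

1431.13 MB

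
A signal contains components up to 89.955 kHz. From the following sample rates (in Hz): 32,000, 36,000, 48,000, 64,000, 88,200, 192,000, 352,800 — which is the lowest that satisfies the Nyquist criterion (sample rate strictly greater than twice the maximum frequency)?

192,000 Hz

Need sample rate > 2 × 89,955 = 179,910 Hz.
Lowest listed rate above 179,910 Hz is 192,000 Hz.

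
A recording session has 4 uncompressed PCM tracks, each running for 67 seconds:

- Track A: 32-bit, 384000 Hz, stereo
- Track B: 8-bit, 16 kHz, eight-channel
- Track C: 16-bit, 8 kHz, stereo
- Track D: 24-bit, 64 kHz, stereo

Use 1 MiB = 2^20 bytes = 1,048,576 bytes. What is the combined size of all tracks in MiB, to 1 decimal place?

Track A: 384,000 × 67 × 4 × 2 = 205,824,000 bytes.
Track B: 16,000 × 67 × 1 × 8 = 8,576,000 bytes.
Track C: 8,000 × 67 × 2 × 2 = 2,144,000 bytes.
Track D: 64,000 × 67 × 3 × 2 = 25,728,000 bytes.
Total = 242,272,000 bytes = 231.0 MiB.

231.0 MiB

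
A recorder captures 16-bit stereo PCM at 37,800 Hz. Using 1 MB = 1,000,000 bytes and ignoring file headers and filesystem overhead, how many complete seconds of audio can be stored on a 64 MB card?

423 seconds

Uncompressed byte rate = 37,800 × 2 × 2 = 151,200 bytes/s.
Capacity = 64 × 1,000,000 = 64,000,000 bytes.
64,000,000 / 151,200 ≈ 423.28 s → 423 seconds.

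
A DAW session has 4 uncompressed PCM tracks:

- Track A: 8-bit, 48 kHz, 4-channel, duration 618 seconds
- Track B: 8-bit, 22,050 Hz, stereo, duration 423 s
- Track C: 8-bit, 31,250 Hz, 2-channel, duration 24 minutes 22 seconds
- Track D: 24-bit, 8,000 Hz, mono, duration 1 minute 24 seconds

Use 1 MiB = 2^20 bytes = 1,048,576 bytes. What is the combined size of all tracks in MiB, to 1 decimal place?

Track A: 48,000 × 618 × 1 × 4 = 118,656,000 bytes.
Track B: 22,050 × 423 × 1 × 2 = 18,654,300 bytes.
Track C: 24 minutes 22 seconds = 1,462 s; 31,250 × 1,462 × 1 × 2 = 91,375,000 bytes.
Track D: 1 minute 24 seconds = 84 s; 8,000 × 84 × 3 × 1 = 2,016,000 bytes.
Total = 230,701,300 bytes = 220.0 MiB.

220.0 MiB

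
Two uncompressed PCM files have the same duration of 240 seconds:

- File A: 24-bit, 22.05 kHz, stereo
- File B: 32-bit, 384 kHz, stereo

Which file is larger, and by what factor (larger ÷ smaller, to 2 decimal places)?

File A: 22,050 × 3 × 2 = 132,300 bytes/s.
File B: 384,000 × 4 × 2 = 3,072,000 bytes/s.
File B is larger; ratio = 737,280,000 / 31,752,000 = 23.22.

File B, by a factor of 23.22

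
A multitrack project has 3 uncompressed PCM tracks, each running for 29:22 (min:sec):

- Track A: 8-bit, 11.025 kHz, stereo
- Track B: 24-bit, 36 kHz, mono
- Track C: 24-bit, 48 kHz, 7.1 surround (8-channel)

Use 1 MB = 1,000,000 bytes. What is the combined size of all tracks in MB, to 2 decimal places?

2258.97 MB

29:22 (min:sec) = 1,762 s.
Track A: 11,025 × 1,762 × 1 × 2 = 38,852,100 bytes.
Track B: 36,000 × 1,762 × 3 × 1 = 190,296,000 bytes.
Track C: 48,000 × 1,762 × 3 × 8 = 2,029,824,000 bytes.
Total = 2,258,972,100 bytes = 2258.97 MB.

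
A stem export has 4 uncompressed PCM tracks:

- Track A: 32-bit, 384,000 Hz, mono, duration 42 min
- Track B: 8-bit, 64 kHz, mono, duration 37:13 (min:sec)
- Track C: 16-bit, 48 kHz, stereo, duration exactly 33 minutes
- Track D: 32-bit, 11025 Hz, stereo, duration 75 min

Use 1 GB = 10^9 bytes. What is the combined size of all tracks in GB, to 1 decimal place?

4.8 GB

Track A: 42 min = 2,520 s; 384,000 × 2,520 × 4 × 1 = 3,870,720,000 bytes.
Track B: 37:13 (min:sec) = 2,233 s; 64,000 × 2,233 × 1 × 1 = 142,912,000 bytes.
Track C: exactly 33 minutes = 1,980 s; 48,000 × 1,980 × 2 × 2 = 380,160,000 bytes.
Track D: 75 min = 4,500 s; 11,025 × 4,500 × 4 × 2 = 396,900,000 bytes.
Total = 4,790,692,000 bytes = 4.8 GB.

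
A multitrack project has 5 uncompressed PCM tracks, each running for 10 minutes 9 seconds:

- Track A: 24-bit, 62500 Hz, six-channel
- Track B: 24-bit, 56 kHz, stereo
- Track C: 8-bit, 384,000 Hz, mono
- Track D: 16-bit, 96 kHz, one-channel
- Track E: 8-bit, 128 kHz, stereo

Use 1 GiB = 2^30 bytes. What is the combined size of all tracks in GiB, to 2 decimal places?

1.30 GiB

10 minutes 9 seconds = 609 s.
Track A: 62,500 × 609 × 3 × 6 = 685,125,000 bytes.
Track B: 56,000 × 609 × 3 × 2 = 204,624,000 bytes.
Track C: 384,000 × 609 × 1 × 1 = 233,856,000 bytes.
Track D: 96,000 × 609 × 2 × 1 = 116,928,000 bytes.
Track E: 128,000 × 609 × 1 × 2 = 155,904,000 bytes.
Total = 1,396,437,000 bytes = 1.30 GiB.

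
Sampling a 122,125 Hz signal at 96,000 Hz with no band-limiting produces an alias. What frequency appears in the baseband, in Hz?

26,125 Hz

Nyquist = 96,000/2 = 48,000 Hz; 122,125 Hz exceeds it.
Alias = |122,125 − 1×96,000| = |122,125 − 96,000| = 26,125 Hz.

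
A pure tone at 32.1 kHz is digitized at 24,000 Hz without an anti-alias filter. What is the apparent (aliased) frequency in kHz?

Nyquist = 24,000/2 = 12,000 Hz; 32,100 Hz exceeds it.
Alias = |32,100 − 1×24,000| = |32,100 − 24,000| = 8,100 Hz = 8.1 kHz.

8.1 kHz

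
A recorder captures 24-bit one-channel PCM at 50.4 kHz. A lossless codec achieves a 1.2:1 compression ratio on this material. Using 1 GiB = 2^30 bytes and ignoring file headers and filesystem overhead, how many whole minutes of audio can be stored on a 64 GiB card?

Uncompressed byte rate = 50,400 × 3 × 1 = 151,200 bytes/s.
After 1.2:1 compression, effective rate ≈ 126000 bytes/s.
Capacity = 64 × 1,073,741,824 = 68,719,476,736 bytes.
68,719,476,736 / effective rate ≈ 545392.67 s → 9,089 minutes.

9,089 minutes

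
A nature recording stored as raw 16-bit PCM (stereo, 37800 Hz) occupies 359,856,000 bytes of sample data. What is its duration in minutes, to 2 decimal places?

39.67 minutes

Byte rate = 37,800 × 2 × 2 = 151,200 bytes/s.
Duration = 359,856,000 / 151,200 = 2,380 s.
2,380 s / 60 = 39.67 minutes.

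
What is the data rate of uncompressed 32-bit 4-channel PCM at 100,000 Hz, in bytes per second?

1,600,000 bytes/s

Bit rate = 100,000 × 32 × 4 = 12,800,000 bits/s.
12,800,000 / 8 = 1,600,000 bytes/s.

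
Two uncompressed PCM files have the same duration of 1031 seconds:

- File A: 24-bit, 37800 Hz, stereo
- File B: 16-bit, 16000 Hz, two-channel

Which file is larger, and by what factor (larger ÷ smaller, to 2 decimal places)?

File A: 37,800 × 3 × 2 = 226,800 bytes/s.
File B: 16,000 × 2 × 2 = 64,000 bytes/s.
File A is larger; ratio = 233,830,800 / 65,984,000 = 3.54.

File A, by a factor of 3.54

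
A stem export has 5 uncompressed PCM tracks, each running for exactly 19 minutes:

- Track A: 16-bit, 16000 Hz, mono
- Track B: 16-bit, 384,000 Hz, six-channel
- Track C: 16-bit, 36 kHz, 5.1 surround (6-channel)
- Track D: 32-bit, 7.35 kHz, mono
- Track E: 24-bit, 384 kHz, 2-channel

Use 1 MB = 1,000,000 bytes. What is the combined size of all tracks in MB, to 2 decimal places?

exactly 19 minutes = 1,140 s.
Track A: 16,000 × 1,140 × 2 × 1 = 36,480,000 bytes.
Track B: 384,000 × 1,140 × 2 × 6 = 5,253,120,000 bytes.
Track C: 36,000 × 1,140 × 2 × 6 = 492,480,000 bytes.
Track D: 7,350 × 1,140 × 4 × 1 = 33,516,000 bytes.
Track E: 384,000 × 1,140 × 3 × 2 = 2,626,560,000 bytes.
Total = 8,442,156,000 bytes = 8442.16 MB.

8442.16 MB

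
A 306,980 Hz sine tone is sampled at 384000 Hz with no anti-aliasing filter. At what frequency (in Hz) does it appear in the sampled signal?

77,020 Hz

Nyquist = 384,000/2 = 192,000 Hz; 306,980 Hz exceeds it.
Alias = |306,980 − 1×384,000| = |306,980 − 384,000| = 77,020 Hz.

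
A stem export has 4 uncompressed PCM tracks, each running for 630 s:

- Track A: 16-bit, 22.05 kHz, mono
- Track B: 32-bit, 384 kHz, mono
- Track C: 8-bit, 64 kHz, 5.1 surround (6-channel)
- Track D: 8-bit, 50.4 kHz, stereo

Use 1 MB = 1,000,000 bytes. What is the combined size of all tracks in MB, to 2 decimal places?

1300.89 MB

Track A: 22,050 × 630 × 2 × 1 = 27,783,000 bytes.
Track B: 384,000 × 630 × 4 × 1 = 967,680,000 bytes.
Track C: 64,000 × 630 × 1 × 6 = 241,920,000 bytes.
Track D: 50,400 × 630 × 1 × 2 = 63,504,000 bytes.
Total = 1,300,887,000 bytes = 1300.89 MB.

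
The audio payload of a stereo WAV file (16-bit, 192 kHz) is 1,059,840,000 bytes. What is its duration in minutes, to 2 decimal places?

Byte rate = 192,000 × 2 × 2 = 768,000 bytes/s.
Duration = 1,059,840,000 / 768,000 = 1,380 s.
1,380 s / 60 = 23.00 minutes.

23.00 minutes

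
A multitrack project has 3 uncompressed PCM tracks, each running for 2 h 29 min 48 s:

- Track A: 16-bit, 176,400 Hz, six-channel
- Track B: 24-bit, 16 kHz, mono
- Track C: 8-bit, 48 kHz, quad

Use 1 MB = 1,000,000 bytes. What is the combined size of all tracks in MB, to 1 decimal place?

2 h 29 min 48 s = 8,988 s.
Track A: 176,400 × 8,988 × 2 × 6 = 19,025,798,400 bytes.
Track B: 16,000 × 8,988 × 3 × 1 = 431,424,000 bytes.
Track C: 48,000 × 8,988 × 1 × 4 = 1,725,696,000 bytes.
Total = 21,182,918,400 bytes = 21182.9 MB.

21182.9 MB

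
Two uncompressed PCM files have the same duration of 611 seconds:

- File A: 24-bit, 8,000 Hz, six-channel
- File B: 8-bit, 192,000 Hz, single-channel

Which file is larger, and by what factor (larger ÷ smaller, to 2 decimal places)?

File A: 8,000 × 3 × 6 = 144,000 bytes/s.
File B: 192,000 × 1 × 1 = 192,000 bytes/s.
File B is larger; ratio = 117,312,000 / 87,984,000 = 1.33.

File B, by a factor of 1.33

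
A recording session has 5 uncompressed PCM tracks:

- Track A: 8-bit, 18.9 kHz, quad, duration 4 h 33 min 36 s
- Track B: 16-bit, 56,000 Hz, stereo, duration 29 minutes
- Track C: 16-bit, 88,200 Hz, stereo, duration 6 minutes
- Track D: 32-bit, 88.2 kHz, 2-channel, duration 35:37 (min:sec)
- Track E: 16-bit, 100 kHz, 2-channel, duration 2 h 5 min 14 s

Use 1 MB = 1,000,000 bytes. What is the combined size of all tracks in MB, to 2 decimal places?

6271.28 MB

Track A: 4 h 33 min 36 s = 16,416 s; 18,900 × 16,416 × 1 × 4 = 1,241,049,600 bytes.
Track B: 29 minutes = 1,740 s; 56,000 × 1,740 × 2 × 2 = 389,760,000 bytes.
Track C: 6 minutes = 360 s; 88,200 × 360 × 2 × 2 = 127,008,000 bytes.
Track D: 35:37 (min:sec) = 2,137 s; 88,200 × 2,137 × 4 × 2 = 1,507,867,200 bytes.
Track E: 2 h 5 min 14 s = 7,514 s; 100,000 × 7,514 × 2 × 2 = 3,005,600,000 bytes.
Total = 6,271,284,800 bytes = 6271.28 MB.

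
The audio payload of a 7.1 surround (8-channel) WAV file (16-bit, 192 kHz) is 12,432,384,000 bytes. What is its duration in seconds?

Byte rate = 192,000 × 2 × 8 = 3,072,000 bytes/s.
Duration = 12,432,384,000 / 3,072,000 = 4,047 s.

4,047 seconds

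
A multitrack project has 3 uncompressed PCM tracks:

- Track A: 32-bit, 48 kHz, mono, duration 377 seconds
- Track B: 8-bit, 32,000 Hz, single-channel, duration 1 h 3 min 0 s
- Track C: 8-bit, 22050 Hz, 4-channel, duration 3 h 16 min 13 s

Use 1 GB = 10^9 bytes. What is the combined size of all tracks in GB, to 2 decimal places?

Track A: 48,000 × 377 × 4 × 1 = 72,384,000 bytes.
Track B: 1 h 3 min 0 s = 3,780 s; 32,000 × 3,780 × 1 × 1 = 120,960,000 bytes.
Track C: 3 h 16 min 13 s = 11,773 s; 22,050 × 11,773 × 1 × 4 = 1,038,378,600 bytes.
Total = 1,231,722,600 bytes = 1.23 GB.

1.23 GB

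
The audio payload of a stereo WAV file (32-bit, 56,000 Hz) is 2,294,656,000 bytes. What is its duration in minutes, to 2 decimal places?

Byte rate = 56,000 × 4 × 2 = 448,000 bytes/s.
Duration = 2,294,656,000 / 448,000 = 5,122 s.
5,122 s / 60 = 85.37 minutes.

85.37 minutes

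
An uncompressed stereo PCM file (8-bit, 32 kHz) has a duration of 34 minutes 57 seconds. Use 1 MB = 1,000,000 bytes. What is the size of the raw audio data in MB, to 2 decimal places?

Duration = 34 minutes 57 seconds = 2,097 s.
Bytes = 32,000 samples/s × 2,097 s × 1 bytes/sample × 2 ch = 134,208,000 bytes.
134,208,000 / 1,000,000 = 134.21 MB.

134.21 MB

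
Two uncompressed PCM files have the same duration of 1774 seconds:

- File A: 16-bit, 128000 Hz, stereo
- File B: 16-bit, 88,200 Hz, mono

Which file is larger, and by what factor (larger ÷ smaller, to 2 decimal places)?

File A, by a factor of 2.90

File A: 128,000 × 2 × 2 = 512,000 bytes/s.
File B: 88,200 × 2 × 1 = 176,400 bytes/s.
File A is larger; ratio = 908,288,000 / 312,933,600 = 2.90.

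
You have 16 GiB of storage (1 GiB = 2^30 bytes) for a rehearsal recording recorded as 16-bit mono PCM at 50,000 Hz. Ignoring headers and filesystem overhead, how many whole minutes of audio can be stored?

Uncompressed byte rate = 50,000 × 2 × 1 = 100,000 bytes/s.
Capacity = 16 × 1,073,741,824 = 17,179,869,184 bytes.
17,179,869,184 / 100,000 ≈ 171798.69 s → 2,863 minutes.

2,863 minutes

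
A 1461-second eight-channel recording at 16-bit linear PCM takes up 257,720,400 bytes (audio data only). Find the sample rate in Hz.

Bytes = sample_rate × seconds × bytes_per_sample × channels.
sample_rate = 257,720,400 / (1,461 × 2 × 8) = 257,720,400 / 23,376 = 11,025 Hz.

11,025 Hz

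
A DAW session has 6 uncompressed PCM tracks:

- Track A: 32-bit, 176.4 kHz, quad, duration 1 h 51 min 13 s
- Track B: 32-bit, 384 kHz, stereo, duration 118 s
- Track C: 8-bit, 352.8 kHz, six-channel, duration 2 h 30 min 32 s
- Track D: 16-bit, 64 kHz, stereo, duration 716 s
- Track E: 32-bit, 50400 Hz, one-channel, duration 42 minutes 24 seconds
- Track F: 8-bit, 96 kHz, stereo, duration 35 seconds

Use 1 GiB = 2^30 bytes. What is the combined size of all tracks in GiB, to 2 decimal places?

36.34 GiB

Track A: 1 h 51 min 13 s = 6,673 s; 176,400 × 6,673 × 4 × 4 = 18,833,875,200 bytes.
Track B: 384,000 × 118 × 4 × 2 = 362,496,000 bytes.
Track C: 2 h 30 min 32 s = 9,032 s; 352,800 × 9,032 × 1 × 6 = 19,118,937,600 bytes.
Track D: 64,000 × 716 × 2 × 2 = 183,296,000 bytes.
Track E: 42 minutes 24 seconds = 2,544 s; 50,400 × 2,544 × 4 × 1 = 512,870,400 bytes.
Track F: 96,000 × 35 × 1 × 2 = 6,720,000 bytes.
Total = 39,018,195,200 bytes = 36.34 GiB.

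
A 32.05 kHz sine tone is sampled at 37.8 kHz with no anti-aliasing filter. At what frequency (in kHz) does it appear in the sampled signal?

5.75 kHz

Nyquist = 37,800/2 = 18,900 Hz; 32,050 Hz exceeds it.
Alias = |32,050 − 1×37,800| = |32,050 − 37,800| = 5,750 Hz = 5.75 kHz.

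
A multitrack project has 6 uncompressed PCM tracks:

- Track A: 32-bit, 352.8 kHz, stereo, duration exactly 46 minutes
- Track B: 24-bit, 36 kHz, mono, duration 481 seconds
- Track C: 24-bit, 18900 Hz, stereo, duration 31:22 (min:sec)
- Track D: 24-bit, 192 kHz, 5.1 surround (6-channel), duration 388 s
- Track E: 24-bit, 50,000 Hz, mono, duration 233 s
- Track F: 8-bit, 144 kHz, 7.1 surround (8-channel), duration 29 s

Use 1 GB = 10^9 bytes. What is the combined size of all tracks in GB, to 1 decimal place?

Track A: exactly 46 minutes = 2,760 s; 352,800 × 2,760 × 4 × 2 = 7,789,824,000 bytes.
Track B: 36,000 × 481 × 3 × 1 = 51,948,000 bytes.
Track C: 31:22 (min:sec) = 1,882 s; 18,900 × 1,882 × 3 × 2 = 213,418,800 bytes.
Track D: 192,000 × 388 × 3 × 6 = 1,340,928,000 bytes.
Track E: 50,000 × 233 × 3 × 1 = 34,950,000 bytes.
Track F: 144,000 × 29 × 1 × 8 = 33,408,000 bytes.
Total = 9,464,476,800 bytes = 9.5 GB.

9.5 GB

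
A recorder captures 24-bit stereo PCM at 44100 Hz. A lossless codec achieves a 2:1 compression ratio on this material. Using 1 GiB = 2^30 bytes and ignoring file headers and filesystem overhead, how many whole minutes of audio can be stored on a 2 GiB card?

Uncompressed byte rate = 44,100 × 3 × 2 = 264,600 bytes/s.
After 2:1 compression, effective rate ≈ 132300 bytes/s.
Capacity = 2 × 1,073,741,824 = 2,147,483,648 bytes.
2,147,483,648 / effective rate ≈ 16231.92 s → 270 minutes.

270 minutes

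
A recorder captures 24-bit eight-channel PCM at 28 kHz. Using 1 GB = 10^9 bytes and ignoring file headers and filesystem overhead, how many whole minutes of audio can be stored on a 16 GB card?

Uncompressed byte rate = 28,000 × 3 × 8 = 672,000 bytes/s.
Capacity = 16 × 1,000,000,000 = 16,000,000,000 bytes.
16,000,000,000 / 672,000 ≈ 23809.52 s → 396 minutes.

396 minutes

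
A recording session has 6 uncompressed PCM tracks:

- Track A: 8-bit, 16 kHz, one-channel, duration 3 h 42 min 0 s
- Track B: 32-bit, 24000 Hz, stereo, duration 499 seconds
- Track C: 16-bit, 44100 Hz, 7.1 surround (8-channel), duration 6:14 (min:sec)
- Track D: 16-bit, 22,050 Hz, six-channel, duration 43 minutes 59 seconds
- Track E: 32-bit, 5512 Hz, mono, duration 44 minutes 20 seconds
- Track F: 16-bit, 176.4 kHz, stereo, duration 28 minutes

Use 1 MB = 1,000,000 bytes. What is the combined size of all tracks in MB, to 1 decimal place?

Track A: 3 h 42 min 0 s = 13,320 s; 16,000 × 13,320 × 1 × 1 = 213,120,000 bytes.
Track B: 24,000 × 499 × 4 × 2 = 95,808,000 bytes.
Track C: 6:14 (min:sec) = 374 s; 44,100 × 374 × 2 × 8 = 263,894,400 bytes.
Track D: 43 minutes 59 seconds = 2,639 s; 22,050 × 2,639 × 2 × 6 = 698,279,400 bytes.
Track E: 44 minutes 20 seconds = 2,660 s; 5,512 × 2,660 × 4 × 1 = 58,647,680 bytes.
Track F: 28 minutes = 1,680 s; 176,400 × 1,680 × 2 × 2 = 1,185,408,000 bytes.
Total = 2,515,157,480 bytes = 2515.2 MB.

2515.2 MB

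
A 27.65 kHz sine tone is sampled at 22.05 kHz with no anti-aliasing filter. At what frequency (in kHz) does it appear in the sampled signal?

5.6 kHz

Nyquist = 22,050/2 = 11,025 Hz; 27,650 Hz exceeds it.
Alias = |27,650 − 1×22,050| = |27,650 − 22,050| = 5,600 Hz = 5.6 kHz.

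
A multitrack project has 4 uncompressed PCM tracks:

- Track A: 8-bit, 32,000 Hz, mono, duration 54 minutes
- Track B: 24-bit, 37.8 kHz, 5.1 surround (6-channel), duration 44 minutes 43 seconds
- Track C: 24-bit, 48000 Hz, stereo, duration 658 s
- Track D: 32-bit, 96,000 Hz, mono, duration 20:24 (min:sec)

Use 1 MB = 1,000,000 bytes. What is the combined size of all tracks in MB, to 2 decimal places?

2588.71 MB

Track A: 54 minutes = 3,240 s; 32,000 × 3,240 × 1 × 1 = 103,680,000 bytes.
Track B: 44 minutes 43 seconds = 2,683 s; 37,800 × 2,683 × 3 × 6 = 1,825,513,200 bytes.
Track C: 48,000 × 658 × 3 × 2 = 189,504,000 bytes.
Track D: 20:24 (min:sec) = 1,224 s; 96,000 × 1,224 × 4 × 1 = 470,016,000 bytes.
Total = 2,588,713,200 bytes = 2588.71 MB.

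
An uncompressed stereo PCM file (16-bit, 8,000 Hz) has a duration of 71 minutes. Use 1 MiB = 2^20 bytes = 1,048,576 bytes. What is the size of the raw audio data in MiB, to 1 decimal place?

Duration = 71 minutes = 4,260 s.
Bytes = 8,000 samples/s × 4,260 s × 2 bytes/sample × 2 ch = 136,320,000 bytes.
136,320,000 / 1,048,576 = 130.0 MiB.

130.0 MiB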